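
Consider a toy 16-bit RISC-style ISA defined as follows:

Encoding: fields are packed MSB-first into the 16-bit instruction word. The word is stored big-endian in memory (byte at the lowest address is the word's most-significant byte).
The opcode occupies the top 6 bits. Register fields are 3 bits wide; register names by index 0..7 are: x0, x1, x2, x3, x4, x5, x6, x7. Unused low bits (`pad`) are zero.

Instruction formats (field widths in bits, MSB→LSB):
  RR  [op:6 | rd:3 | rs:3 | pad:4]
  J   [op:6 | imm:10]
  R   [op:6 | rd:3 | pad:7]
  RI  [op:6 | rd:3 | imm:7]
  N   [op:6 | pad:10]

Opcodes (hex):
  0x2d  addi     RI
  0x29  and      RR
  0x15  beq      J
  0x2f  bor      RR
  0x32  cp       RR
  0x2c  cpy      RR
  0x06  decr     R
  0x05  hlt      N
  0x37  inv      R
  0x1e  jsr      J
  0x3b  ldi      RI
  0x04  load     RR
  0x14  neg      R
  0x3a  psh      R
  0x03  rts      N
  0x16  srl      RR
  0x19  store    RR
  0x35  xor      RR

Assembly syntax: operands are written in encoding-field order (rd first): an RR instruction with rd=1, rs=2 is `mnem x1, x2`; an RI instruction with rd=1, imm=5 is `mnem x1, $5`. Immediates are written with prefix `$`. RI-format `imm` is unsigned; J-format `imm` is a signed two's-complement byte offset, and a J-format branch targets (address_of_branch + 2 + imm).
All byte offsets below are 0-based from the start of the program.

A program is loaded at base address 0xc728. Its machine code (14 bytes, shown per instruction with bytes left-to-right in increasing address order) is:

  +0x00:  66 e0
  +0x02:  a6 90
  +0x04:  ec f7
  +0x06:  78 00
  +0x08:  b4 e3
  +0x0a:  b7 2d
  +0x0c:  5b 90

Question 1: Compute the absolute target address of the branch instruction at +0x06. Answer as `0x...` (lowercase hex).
[06] 78 00 → 0x7800
  op=0x7800>>10=0x1e ⇒ jsr (J)
  [9:0] imm=0 = $0
  target = base 0xc728 + off 0x06 + 2 + imm 0 = 0xc730

0xc730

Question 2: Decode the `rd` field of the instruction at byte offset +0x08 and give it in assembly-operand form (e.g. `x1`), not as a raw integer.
@+08  big-endian(b4 e3) = 0xb4e3
  top 6b → 0x2d → addi [RI]
  rd: (w>>7)&0x7=0x1 → x1
  imm: (w>>0)&0x7f=0x63 → $99

x1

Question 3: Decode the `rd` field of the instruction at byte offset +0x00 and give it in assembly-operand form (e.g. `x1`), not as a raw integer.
+0x00: 66 e0 ⇒ word 0x66e0 (big)
  op=0x66e0>>10=0x19 ⇒ store (RR)
  rd: (w>>7)&0x7=0x5 → x5
  rs: (w>>4)&0x7=0x6 → x6

x5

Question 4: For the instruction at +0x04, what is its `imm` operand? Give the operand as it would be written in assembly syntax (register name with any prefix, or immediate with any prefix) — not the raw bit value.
+0x04: ec f7 ⇒ word 0xecf7 (big)
  top 6b → 0x3b → ldi [RI]
  rd@[9:7]=0x1 ⇒ x1
  imm@[6:0]=0x77 ⇒ $119

$119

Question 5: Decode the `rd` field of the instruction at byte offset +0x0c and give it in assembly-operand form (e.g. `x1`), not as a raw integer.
x7

+0x0c: 5b 90 ⇒ word 0x5b90 (big)
  op=0x5b90>>10=0x16 ⇒ srl (RR)
  rd: (w>>7)&0x7=0x7 → x7
  rs: (w>>4)&0x7=0x1 → x1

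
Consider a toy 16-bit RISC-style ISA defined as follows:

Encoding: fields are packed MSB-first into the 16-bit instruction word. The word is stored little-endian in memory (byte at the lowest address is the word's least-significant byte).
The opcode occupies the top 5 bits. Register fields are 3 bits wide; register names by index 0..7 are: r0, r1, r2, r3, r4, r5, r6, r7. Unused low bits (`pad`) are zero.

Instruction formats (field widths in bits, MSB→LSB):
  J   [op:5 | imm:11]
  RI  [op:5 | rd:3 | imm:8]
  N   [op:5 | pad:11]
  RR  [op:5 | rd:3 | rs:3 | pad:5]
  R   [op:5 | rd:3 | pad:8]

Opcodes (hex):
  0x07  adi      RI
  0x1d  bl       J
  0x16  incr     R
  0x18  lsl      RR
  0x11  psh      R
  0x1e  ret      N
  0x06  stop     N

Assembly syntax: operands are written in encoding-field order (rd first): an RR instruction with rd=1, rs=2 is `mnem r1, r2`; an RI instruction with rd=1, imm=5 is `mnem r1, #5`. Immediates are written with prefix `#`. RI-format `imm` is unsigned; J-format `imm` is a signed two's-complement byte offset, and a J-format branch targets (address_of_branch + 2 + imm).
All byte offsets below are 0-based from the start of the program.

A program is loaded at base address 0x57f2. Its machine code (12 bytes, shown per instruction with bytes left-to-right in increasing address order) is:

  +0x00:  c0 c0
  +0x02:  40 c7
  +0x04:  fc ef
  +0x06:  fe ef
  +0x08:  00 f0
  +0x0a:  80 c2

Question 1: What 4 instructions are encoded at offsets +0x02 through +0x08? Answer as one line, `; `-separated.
lsl r7, r2; bl #-4; bl #-2; ret

+0x02: 40 c7 ⇒ word 0xc740 (little)
  top 5b → 0x18 → lsl [RR]
  rd@[10:8]=0x7 ⇒ r7
  rs@[7:5]=0x2 ⇒ r2
+0x04: fc ef ⇒ word 0xeffc (little)
  top 5b → 0x1d → bl [J]
  imm@[10:0]=0x7fc (s11→-4) ⇒ #-4
+0x06: fe ef ⇒ word 0xeffe (little)
  top 5b → 0x1d → bl [J]
  imm@[10:0]=0x7fe (s11→-2) ⇒ #-2
+0x08: 00 f0 ⇒ word 0xf000 (little)
  top 5b → 0x1e → ret [N]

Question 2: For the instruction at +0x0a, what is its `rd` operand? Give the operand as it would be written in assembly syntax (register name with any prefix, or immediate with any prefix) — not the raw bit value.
@+0a  little-endian(80 c2) = 0xc280
  opcode bits[15:11]=0x18: lsl/RR
  rd@[10:8]=0x2 ⇒ r2
  rs@[7:5]=0x4 ⇒ r4

r2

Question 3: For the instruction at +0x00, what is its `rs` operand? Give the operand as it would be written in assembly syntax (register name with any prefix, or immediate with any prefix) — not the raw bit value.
off 0x00: read c0 c0 as little → 0xc0c0
  op=0xc0c0>>11=0x18 ⇒ lsl (RR)
  rd: (w>>8)&0x7=0x0 → r0
  rs: (w>>5)&0x7=0x6 → r6

r6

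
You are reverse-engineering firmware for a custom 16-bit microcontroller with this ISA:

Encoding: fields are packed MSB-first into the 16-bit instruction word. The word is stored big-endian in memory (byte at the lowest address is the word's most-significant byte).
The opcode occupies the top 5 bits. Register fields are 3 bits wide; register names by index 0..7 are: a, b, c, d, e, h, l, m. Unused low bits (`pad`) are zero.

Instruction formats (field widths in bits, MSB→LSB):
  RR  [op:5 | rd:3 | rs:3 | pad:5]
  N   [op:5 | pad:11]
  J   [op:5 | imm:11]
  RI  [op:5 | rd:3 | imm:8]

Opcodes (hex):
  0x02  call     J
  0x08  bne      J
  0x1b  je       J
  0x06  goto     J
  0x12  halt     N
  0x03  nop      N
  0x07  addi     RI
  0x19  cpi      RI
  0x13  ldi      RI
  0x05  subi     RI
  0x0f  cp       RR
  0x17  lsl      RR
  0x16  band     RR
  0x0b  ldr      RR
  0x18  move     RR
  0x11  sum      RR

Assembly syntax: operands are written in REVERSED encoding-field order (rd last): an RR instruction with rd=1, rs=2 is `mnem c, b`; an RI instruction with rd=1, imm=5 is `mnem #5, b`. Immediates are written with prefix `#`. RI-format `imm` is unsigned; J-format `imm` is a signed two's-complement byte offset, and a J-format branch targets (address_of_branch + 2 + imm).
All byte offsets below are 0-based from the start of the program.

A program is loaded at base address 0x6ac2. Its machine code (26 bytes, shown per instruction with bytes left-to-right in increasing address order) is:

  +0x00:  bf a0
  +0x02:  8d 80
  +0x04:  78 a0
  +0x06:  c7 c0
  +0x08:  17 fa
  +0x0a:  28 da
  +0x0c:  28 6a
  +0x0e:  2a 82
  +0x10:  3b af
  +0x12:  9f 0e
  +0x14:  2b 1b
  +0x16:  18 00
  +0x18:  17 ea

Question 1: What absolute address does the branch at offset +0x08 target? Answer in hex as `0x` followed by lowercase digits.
0x6ac6

+0x08: 17 fa ⇒ word 0x17fa (big)
  op=0x17fa>>11=0x2 ⇒ call (J)
  [10:0] imm=2042 (s11→-6) = #-6
  target = base 0x6ac2 + off 0x08 + 2 + imm -6 = 0x6ac6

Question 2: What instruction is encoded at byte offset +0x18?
call #-22

[18] 17 ea → 0x17ea
  op=0x17ea>>11=0x2 ⇒ call (J)
  [10:0] imm=2026 (s11→-22) = #-22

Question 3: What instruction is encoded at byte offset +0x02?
off 0x02: read 8d 80 as big → 0x8d80
  opcode bits[15:11]=0x11: sum/RR
  rd@[10:8]=0x5 ⇒ h
  rs@[7:5]=0x4 ⇒ e

sum e, h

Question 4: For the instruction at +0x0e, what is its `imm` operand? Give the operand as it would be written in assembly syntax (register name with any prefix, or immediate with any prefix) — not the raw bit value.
off 0x0e: read 2a 82 as big → 0x2a82
  op=0x2a82>>11=0x5 ⇒ subi (RI)
  rd@[10:8]=0x2 ⇒ c
  imm@[7:0]=0x82 ⇒ #130

#130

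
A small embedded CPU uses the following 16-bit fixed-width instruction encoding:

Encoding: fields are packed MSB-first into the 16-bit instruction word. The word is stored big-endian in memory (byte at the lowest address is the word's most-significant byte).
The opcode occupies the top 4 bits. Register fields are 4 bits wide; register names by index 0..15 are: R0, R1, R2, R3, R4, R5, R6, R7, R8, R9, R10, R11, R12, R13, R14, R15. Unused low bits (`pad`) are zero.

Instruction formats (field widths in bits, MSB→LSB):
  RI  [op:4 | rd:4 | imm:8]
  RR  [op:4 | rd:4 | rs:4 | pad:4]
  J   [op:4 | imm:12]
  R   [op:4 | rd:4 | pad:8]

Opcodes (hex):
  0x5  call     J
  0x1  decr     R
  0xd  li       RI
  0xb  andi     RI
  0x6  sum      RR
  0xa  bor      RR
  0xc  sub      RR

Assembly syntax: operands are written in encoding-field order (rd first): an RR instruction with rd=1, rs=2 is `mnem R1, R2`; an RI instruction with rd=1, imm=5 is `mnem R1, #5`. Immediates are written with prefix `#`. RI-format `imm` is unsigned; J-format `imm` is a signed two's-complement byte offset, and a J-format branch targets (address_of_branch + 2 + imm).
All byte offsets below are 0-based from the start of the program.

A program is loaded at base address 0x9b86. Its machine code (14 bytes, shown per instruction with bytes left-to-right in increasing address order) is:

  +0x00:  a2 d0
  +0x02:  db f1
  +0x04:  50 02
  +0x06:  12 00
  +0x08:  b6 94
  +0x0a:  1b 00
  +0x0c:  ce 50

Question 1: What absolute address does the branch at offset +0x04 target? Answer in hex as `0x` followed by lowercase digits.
off 0x04: read 50 02 as big → 0x5002
  op=0x5002>>12=0x5 ⇒ call (J)
  [11:0] imm=2 = #2
  target = base 0x9b86 + off 0x04 + 2 + imm 2 = 0x9b8e

0x9b8e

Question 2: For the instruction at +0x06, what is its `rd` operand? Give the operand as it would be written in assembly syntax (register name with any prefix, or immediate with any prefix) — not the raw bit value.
R2

off 0x06: read 12 00 as big → 0x1200
  op=0x1200>>12=0x1 ⇒ decr (R)
  rd@[11:8]=0x2 ⇒ R2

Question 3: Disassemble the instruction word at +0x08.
andi R6, #148

+0x08: b6 94 ⇒ word 0xb694 (big)
  top 4b → 0xb → andi [RI]
  rd@[11:8]=0x6 ⇒ R6
  imm@[7:0]=0x94 ⇒ #148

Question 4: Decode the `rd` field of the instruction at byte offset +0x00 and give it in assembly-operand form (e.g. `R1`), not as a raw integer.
@+00  big-endian(a2 d0) = 0xa2d0
  opcode bits[15:12]=0xa: bor/RR
  rd: (w>>8)&0xf=0x2 → R2
  rs: (w>>4)&0xf=0xd → R13

R2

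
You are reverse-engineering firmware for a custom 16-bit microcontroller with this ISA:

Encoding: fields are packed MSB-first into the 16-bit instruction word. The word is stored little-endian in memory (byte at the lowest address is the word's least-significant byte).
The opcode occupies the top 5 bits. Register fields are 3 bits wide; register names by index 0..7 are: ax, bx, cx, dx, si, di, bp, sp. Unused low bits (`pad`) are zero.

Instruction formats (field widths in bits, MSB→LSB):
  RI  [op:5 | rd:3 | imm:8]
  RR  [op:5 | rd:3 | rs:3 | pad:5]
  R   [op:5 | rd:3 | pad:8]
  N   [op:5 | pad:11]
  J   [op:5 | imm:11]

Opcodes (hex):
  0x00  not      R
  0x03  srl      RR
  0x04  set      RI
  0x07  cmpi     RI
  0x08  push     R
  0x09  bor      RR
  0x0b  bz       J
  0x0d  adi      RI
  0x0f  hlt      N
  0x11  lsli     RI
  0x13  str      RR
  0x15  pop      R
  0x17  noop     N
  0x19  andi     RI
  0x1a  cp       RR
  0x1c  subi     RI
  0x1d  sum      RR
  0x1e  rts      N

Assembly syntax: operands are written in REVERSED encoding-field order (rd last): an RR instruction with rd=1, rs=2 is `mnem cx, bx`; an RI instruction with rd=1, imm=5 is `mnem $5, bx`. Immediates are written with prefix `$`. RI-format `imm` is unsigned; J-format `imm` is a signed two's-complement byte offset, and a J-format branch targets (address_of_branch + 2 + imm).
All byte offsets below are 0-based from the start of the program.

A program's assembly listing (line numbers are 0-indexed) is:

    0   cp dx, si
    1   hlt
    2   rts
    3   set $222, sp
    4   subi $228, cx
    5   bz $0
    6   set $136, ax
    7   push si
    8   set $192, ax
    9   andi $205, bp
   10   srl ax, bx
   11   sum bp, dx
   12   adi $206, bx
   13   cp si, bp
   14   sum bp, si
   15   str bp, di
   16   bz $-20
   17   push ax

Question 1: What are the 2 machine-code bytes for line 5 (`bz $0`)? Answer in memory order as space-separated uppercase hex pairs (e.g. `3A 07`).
00 58

5. bz fields op=0xb:5|imm=0:11 → word 5800h → 00 58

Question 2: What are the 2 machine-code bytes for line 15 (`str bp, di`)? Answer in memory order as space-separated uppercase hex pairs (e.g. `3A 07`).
line 15 (str): pack op=0x13:5|rd=5:3|rs=6:3|pad=0:5 = 0x9dc0; little→ c0 9d

C0 9D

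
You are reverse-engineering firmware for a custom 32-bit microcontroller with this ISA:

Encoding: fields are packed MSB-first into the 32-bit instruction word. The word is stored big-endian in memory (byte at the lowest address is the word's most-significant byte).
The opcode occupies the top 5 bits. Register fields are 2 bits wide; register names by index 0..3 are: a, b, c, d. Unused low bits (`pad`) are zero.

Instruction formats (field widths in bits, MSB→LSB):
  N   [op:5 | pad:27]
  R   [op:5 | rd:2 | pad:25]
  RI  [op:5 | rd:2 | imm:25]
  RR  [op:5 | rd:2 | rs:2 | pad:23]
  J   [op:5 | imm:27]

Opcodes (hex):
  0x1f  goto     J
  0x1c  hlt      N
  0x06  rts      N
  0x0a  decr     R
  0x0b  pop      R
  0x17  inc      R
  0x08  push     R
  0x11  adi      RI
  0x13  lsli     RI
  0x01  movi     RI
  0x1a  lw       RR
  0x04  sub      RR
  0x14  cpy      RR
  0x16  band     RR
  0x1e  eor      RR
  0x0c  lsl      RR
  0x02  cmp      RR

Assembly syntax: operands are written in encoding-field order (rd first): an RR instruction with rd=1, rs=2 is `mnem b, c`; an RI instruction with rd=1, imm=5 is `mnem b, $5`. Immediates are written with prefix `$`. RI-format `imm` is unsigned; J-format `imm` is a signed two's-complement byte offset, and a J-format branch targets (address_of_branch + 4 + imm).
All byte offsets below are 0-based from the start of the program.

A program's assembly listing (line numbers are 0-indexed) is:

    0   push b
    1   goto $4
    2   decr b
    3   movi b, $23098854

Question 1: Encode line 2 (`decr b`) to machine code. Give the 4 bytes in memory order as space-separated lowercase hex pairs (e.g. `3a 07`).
L2: decr op=0xa:5|rd=1:2|pad=0:25 ⇒ 0x52000000 ⇒ big 52 00 00 00

52 00 00 00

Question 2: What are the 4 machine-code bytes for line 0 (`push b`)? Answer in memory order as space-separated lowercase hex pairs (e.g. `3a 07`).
line 0 (push): pack op=0x8:5|rd=1:2|pad=0:25 = 0x42000000; big→ 42 00 00 00

42 00 00 00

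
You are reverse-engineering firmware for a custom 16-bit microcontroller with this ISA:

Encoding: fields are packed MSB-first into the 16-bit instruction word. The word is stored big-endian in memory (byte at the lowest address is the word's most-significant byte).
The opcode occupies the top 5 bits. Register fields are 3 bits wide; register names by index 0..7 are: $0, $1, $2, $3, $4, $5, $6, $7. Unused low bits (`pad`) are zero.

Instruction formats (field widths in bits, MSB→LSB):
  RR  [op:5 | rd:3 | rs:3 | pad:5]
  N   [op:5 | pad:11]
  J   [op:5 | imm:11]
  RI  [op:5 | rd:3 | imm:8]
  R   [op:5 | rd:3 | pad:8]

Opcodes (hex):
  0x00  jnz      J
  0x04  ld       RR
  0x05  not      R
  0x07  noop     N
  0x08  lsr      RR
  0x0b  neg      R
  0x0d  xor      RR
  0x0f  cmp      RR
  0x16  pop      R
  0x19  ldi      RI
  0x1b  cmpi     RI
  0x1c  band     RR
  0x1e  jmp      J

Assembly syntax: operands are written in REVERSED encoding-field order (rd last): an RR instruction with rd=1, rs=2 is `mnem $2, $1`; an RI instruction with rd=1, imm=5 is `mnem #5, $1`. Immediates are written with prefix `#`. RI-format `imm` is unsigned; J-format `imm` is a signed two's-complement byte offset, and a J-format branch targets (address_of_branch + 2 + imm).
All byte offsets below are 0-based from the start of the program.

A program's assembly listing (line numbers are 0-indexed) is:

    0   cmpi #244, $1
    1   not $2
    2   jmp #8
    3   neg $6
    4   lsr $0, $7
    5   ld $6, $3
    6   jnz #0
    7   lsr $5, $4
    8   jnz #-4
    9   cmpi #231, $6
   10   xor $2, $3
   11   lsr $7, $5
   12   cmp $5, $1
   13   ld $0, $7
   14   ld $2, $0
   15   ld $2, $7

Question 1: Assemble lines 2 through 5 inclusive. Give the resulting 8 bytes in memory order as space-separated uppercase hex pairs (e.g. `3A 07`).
F0 08 5E 00 47 00 23 C0

2. jmp fields op=0x1e:5|imm=8:11 → word f008h → f0 08
3. neg fields op=0xb:5|rd=6:3|pad=0:8 → word 5e00h → 5e 00
4. lsr fields op=0x8:5|rd=7:3|rs=0:3|pad=0:5 → word 4700h → 47 00
5. ld fields op=0x4:5|rd=3:3|rs=6:3|pad=0:5 → word 23c0h → 23 c0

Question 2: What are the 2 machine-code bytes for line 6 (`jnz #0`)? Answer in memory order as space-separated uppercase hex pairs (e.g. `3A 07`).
00 00

line 6 (jnz): pack op=0x0:5|imm=0:11 = 0x0000; big→ 00 00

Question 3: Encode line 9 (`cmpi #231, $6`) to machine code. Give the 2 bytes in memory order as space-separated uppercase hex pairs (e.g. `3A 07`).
DE E7

9. cmpi fields op=0x1b:5|rd=6:3|imm=231:8 → word dee7h → de e7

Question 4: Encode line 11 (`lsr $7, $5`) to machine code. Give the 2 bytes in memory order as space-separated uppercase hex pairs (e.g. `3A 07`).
line 11 (lsr): pack op=0x8:5|rd=5:3|rs=7:3|pad=0:5 = 0x45e0; big→ 45 e0

45 E0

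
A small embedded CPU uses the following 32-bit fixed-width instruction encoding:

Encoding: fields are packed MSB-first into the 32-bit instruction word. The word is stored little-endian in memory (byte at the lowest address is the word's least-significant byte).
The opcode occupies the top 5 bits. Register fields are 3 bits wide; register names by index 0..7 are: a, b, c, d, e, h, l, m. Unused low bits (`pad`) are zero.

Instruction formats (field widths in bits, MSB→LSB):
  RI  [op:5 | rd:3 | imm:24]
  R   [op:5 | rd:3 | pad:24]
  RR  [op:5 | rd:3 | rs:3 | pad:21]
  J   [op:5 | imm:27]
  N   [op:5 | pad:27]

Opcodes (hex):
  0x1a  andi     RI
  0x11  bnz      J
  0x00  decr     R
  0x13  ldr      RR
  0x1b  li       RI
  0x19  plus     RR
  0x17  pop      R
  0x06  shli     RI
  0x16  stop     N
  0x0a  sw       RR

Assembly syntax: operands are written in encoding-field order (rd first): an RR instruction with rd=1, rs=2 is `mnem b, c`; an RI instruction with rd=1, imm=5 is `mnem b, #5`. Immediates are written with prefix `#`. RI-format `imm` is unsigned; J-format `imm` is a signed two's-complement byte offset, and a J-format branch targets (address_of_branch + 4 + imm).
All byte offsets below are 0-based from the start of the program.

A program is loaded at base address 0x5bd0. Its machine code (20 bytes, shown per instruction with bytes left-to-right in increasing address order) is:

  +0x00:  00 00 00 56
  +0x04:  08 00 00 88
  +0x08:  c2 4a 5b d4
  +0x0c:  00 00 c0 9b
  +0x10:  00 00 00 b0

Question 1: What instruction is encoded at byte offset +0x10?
[10] 00 00 00 b0 → 0xb0000000
  op=0xb0000000>>27=0x16 ⇒ stop (N)

stop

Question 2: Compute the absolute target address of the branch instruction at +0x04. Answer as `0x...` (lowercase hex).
+0x04: 08 00 00 88 ⇒ word 0x88000008 (little)
  opcode bits[31:27]=0x11: bnz/J
  [26:0] imm=8 = #8
  target = base 0x5bd0 + off 0x04 + 4 + imm 8 = 0x5be0

0x5be0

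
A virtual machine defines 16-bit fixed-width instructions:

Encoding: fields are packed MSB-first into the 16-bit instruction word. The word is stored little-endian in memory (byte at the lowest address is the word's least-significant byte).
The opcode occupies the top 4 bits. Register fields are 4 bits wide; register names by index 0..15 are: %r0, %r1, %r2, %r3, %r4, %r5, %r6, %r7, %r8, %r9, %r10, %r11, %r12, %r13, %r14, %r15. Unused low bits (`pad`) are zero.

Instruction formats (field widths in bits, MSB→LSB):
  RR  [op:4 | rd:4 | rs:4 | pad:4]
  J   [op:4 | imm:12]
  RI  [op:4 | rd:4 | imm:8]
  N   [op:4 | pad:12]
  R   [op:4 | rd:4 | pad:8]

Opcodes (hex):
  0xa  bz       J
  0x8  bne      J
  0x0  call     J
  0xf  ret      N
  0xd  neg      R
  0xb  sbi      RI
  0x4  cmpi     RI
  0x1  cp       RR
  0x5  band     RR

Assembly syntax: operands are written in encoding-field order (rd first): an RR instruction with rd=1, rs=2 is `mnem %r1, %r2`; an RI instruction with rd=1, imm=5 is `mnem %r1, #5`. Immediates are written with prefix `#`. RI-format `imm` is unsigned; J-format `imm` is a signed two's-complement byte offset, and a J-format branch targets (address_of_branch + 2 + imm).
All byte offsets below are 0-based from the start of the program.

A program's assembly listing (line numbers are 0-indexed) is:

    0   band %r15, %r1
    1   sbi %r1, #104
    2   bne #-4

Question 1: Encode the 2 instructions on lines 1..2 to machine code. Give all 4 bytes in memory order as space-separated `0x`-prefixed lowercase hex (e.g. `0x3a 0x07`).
0x68 0xb1 0xfc 0x8f

1. sbi fields op=0xb:4|rd=1:4|imm=104:8 → word b168h → 68 b1
2. bne fields op=0x8:4|imm=-4:12 → word 8ffch → fc 8f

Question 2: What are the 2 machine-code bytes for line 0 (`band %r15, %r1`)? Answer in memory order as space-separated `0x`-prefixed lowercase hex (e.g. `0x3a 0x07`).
0. band fields op=0x5:4|rd=15:4|rs=1:4|pad=0:4 → word 5f10h → 10 5f

0x10 0x5f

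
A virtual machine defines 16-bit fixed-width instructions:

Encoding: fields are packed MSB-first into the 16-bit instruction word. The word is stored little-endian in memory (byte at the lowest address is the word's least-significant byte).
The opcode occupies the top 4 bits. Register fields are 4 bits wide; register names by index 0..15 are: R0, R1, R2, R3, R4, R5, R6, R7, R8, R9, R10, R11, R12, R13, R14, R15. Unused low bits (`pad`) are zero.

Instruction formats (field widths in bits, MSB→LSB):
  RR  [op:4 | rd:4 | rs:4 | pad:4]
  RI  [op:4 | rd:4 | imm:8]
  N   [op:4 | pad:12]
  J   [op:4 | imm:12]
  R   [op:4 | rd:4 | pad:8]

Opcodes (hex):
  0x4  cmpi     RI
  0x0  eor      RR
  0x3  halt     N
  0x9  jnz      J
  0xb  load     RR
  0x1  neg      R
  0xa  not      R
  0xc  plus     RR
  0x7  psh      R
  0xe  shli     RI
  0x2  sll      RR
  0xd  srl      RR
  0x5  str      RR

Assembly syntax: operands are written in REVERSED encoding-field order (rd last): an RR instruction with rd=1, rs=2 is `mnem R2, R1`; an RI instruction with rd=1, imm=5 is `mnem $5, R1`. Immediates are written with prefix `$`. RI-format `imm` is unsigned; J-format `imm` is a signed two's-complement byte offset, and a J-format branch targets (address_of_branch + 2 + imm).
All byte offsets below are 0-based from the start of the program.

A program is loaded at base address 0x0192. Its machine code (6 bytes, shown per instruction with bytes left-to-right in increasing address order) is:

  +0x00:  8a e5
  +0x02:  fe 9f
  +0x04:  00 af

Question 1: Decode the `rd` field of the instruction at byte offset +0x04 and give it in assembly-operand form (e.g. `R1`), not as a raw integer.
+0x04: 00 af ⇒ word 0xaf00 (little)
  top 4b → 0xa → not [R]
  rd@[11:8]=0xf ⇒ R15

R15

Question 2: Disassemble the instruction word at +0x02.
@+02  little-endian(fe 9f) = 0x9ffe
  op=0x9ffe>>12=0x9 ⇒ jnz (J)
  [11:0] imm=4094 (s12→-2) = $-2

jnz $-2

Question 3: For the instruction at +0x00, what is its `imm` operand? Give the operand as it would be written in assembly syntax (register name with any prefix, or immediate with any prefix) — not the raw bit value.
off 0x00: read 8a e5 as little → 0xe58a
  op=0xe58a>>12=0xe ⇒ shli (RI)
  [11:8] rd=5 = R5
  [7:0] imm=138 = $138

$138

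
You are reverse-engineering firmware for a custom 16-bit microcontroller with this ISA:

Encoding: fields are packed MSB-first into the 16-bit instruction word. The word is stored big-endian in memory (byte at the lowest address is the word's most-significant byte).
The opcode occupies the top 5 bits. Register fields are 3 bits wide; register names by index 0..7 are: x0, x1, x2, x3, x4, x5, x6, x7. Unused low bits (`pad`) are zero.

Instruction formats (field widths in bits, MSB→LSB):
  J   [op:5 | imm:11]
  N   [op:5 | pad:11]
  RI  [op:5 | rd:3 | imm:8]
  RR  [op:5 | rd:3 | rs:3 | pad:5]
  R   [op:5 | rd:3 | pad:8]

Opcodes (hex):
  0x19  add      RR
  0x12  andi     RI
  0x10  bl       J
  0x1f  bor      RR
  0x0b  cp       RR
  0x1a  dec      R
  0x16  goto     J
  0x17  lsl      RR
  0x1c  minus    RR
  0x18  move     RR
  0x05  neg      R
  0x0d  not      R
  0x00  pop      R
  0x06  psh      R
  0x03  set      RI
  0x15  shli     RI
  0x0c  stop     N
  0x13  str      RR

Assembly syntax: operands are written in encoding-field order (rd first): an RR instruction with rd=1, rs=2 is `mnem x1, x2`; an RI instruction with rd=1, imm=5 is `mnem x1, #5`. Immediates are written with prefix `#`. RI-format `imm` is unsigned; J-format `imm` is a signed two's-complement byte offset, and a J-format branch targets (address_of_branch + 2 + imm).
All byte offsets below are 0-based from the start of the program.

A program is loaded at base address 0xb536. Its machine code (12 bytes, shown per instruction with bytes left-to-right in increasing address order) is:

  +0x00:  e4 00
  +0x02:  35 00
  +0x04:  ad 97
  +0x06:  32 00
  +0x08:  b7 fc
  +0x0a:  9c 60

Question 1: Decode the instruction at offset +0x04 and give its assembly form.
shli x5, #151

@+04  big-endian(ad 97) = 0xad97
  op=0xad97>>11=0x15 ⇒ shli (RI)
  [10:8] rd=5 = x5
  [7:0] imm=151 = #151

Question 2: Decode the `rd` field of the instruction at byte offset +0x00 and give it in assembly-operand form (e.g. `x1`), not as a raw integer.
x4

off 0x00: read e4 00 as big → 0xe400
  op=0xe400>>11=0x1c ⇒ minus (RR)
  rd: (w>>8)&0x7=0x4 → x4
  rs: (w>>5)&0x7=0x0 → x0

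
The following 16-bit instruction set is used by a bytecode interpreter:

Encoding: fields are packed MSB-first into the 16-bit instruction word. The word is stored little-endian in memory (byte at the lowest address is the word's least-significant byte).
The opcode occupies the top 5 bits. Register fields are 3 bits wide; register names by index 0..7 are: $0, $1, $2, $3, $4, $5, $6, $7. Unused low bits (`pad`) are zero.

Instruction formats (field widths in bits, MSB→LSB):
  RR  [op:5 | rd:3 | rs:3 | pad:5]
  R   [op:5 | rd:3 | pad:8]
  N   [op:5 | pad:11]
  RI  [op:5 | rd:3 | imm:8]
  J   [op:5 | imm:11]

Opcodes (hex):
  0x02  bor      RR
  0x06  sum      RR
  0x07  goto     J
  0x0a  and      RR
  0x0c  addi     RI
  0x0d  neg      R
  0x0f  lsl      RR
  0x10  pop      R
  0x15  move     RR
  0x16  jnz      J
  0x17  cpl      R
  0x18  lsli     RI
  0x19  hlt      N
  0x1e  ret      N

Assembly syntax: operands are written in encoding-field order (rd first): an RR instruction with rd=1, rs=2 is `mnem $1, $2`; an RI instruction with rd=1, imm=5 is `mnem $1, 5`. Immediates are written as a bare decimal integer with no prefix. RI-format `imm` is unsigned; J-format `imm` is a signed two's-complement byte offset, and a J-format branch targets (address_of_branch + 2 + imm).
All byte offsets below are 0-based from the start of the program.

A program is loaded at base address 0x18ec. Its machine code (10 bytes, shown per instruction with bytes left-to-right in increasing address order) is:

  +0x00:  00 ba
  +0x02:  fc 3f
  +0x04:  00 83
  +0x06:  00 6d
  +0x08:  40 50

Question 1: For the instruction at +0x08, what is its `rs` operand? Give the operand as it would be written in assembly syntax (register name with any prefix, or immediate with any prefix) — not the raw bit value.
$2

[08] 40 50 → 0x5040
  opcode bits[15:11]=0xa: and/RR
  rd: (w>>8)&0x7=0x0 → $0
  rs: (w>>5)&0x7=0x2 → $2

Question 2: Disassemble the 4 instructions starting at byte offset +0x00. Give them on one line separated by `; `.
+0x00: 00 ba ⇒ word 0xba00 (little)
  opcode bits[15:11]=0x17: cpl/R
  rd: (w>>8)&0x7=0x2 → $2
+0x02: fc 3f ⇒ word 0x3ffc (little)
  opcode bits[15:11]=0x7: goto/J
  imm: (w>>0)&0x7ff=0x7fc (s11→-4) → -4
+0x04: 00 83 ⇒ word 0x8300 (little)
  opcode bits[15:11]=0x10: pop/R
  rd: (w>>8)&0x7=0x3 → $3
+0x06: 00 6d ⇒ word 0x6d00 (little)
  opcode bits[15:11]=0xd: neg/R
  rd: (w>>8)&0x7=0x5 → $5

cpl $2; goto -4; pop $3; neg $5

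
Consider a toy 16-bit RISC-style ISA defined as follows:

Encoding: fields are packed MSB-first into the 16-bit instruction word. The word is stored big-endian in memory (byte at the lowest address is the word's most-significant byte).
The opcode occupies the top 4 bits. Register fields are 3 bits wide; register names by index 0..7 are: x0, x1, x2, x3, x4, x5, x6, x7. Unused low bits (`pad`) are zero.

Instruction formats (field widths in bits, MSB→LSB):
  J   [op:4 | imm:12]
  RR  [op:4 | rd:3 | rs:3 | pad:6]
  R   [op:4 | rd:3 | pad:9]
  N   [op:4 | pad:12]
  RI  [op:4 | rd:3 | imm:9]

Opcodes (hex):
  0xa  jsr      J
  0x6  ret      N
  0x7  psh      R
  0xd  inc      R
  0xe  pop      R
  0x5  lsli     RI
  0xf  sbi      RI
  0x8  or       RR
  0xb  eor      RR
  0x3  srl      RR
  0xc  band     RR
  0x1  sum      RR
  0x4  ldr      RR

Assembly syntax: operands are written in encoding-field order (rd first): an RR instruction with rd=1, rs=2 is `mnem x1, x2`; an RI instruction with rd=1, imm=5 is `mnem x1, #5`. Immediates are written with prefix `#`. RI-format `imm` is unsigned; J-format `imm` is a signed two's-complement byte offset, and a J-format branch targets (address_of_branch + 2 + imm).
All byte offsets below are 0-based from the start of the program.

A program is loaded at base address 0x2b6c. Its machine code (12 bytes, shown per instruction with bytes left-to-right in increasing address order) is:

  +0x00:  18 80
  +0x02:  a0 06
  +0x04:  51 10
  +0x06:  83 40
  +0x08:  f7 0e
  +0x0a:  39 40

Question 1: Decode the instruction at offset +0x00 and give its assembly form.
@+00  big-endian(18 80) = 0x1880
  op=0x1880>>12=0x1 ⇒ sum (RR)
  rd@[11:9]=0x4 ⇒ x4
  rs@[8:6]=0x2 ⇒ x2

sum x4, x2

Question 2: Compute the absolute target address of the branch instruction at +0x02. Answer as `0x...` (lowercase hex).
[02] a0 06 → 0xa006
  opcode bits[15:12]=0xa: jsr/J
  imm: (w>>0)&0xfff=0x6 → #6
  target = base 0x2b6c + off 0x02 + 2 + imm 6 = 0x2b76

0x2b76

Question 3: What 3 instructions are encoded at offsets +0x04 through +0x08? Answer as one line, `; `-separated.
@+04  big-endian(51 10) = 0x5110
  opcode bits[15:12]=0x5: lsli/RI
  [11:9] rd=0 = x0
  [8:0] imm=272 = #272
@+06  big-endian(83 40) = 0x8340
  opcode bits[15:12]=0x8: or/RR
  [11:9] rd=1 = x1
  [8:6] rs=5 = x5
@+08  big-endian(f7 0e) = 0xf70e
  opcode bits[15:12]=0xf: sbi/RI
  [11:9] rd=3 = x3
  [8:0] imm=270 = #270

lsli x0, #272; or x1, x5; sbi x3, #270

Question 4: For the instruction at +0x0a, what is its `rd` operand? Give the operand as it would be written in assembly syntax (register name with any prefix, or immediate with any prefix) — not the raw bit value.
x4

[0a] 39 40 → 0x3940
  op=0x3940>>12=0x3 ⇒ srl (RR)
  rd: (w>>9)&0x7=0x4 → x4
  rs: (w>>6)&0x7=0x5 → x5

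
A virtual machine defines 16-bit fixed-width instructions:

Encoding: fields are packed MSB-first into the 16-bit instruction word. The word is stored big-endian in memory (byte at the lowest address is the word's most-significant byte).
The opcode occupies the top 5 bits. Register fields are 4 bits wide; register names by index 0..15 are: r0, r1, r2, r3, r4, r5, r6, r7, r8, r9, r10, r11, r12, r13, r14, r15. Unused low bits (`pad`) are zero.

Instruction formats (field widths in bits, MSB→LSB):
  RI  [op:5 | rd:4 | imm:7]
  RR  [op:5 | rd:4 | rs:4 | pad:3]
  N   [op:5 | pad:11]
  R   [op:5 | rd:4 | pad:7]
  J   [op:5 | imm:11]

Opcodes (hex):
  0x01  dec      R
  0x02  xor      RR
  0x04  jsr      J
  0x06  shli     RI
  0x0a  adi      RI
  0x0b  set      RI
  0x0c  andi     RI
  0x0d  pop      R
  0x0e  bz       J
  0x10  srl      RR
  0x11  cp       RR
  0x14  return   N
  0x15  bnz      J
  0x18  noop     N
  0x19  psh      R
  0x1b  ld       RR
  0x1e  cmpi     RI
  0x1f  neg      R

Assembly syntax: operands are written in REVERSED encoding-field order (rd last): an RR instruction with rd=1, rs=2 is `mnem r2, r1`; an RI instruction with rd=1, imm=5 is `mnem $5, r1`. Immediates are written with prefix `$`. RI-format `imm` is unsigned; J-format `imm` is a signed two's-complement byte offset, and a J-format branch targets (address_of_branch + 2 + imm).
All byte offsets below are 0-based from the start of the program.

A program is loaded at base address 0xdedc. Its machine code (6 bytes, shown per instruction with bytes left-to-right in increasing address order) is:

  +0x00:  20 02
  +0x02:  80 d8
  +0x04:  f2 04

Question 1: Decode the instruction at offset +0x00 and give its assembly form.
jsr $2

+0x00: 20 02 ⇒ word 0x2002 (big)
  top 5b → 0x4 → jsr [J]
  imm: (w>>0)&0x7ff=0x2 → $2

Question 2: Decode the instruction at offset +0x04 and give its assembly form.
off 0x04: read f2 04 as big → 0xf204
  top 5b → 0x1e → cmpi [RI]
  rd: (w>>7)&0xf=0x4 → r4
  imm: (w>>0)&0x7f=0x4 → $4

cmpi $4, r4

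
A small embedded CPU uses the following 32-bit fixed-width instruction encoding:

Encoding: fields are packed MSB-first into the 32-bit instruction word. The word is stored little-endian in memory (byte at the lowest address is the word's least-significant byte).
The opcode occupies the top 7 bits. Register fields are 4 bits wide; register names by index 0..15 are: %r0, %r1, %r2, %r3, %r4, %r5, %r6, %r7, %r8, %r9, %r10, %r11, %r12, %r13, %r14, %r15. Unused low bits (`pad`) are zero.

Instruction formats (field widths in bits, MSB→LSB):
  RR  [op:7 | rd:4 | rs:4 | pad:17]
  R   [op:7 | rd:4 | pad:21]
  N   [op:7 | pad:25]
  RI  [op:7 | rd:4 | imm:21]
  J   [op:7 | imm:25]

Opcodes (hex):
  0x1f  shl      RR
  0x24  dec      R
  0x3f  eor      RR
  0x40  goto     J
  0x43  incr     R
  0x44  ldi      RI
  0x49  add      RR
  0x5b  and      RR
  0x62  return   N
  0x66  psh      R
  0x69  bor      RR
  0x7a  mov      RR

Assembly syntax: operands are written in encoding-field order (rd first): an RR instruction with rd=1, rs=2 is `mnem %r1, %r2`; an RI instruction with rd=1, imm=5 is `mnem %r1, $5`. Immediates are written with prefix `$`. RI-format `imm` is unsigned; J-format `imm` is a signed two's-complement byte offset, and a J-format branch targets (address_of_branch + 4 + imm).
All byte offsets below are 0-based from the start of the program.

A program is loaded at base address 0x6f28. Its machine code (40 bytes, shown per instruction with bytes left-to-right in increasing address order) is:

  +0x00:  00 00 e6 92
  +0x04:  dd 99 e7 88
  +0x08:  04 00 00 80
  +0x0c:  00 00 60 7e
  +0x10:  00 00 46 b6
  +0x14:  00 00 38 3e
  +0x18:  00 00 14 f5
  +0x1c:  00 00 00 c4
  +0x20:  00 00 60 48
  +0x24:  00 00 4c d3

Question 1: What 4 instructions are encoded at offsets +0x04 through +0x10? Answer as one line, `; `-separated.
ldi %r7, $498141; goto $4; eor %r3, %r0; and %r2, %r3

+0x04: dd 99 e7 88 ⇒ word 0x88e799dd (little)
  op=0x88e799dd>>25=0x44 ⇒ ldi (RI)
  rd: (w>>21)&0xf=0x7 → %r7
  imm: (w>>0)&0x1fffff=0x799dd → $498141
+0x08: 04 00 00 80 ⇒ word 0x80000004 (little)
  op=0x80000004>>25=0x40 ⇒ goto (J)
  imm: (w>>0)&0x1ffffff=0x4 → $4
+0x0c: 00 00 60 7e ⇒ word 0x7e600000 (little)
  op=0x7e600000>>25=0x3f ⇒ eor (RR)
  rd: (w>>21)&0xf=0x3 → %r3
  rs: (w>>17)&0xf=0x0 → %r0
+0x10: 00 00 46 b6 ⇒ word 0xb6460000 (little)
  op=0xb6460000>>25=0x5b ⇒ and (RR)
  rd: (w>>21)&0xf=0x2 → %r2
  rs: (w>>17)&0xf=0x3 → %r3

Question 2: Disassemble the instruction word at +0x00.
[00] 00 00 e6 92 → 0x92e60000
  opcode bits[31:25]=0x49: add/RR
  rd: (w>>21)&0xf=0x7 → %r7
  rs: (w>>17)&0xf=0x3 → %r3

add %r7, %r3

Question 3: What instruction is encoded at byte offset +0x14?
shl %r1, %r12

off 0x14: read 00 00 38 3e as little → 0x3e380000
  op=0x3e380000>>25=0x1f ⇒ shl (RR)
  rd@[24:21]=0x1 ⇒ %r1
  rs@[20:17]=0xc ⇒ %r12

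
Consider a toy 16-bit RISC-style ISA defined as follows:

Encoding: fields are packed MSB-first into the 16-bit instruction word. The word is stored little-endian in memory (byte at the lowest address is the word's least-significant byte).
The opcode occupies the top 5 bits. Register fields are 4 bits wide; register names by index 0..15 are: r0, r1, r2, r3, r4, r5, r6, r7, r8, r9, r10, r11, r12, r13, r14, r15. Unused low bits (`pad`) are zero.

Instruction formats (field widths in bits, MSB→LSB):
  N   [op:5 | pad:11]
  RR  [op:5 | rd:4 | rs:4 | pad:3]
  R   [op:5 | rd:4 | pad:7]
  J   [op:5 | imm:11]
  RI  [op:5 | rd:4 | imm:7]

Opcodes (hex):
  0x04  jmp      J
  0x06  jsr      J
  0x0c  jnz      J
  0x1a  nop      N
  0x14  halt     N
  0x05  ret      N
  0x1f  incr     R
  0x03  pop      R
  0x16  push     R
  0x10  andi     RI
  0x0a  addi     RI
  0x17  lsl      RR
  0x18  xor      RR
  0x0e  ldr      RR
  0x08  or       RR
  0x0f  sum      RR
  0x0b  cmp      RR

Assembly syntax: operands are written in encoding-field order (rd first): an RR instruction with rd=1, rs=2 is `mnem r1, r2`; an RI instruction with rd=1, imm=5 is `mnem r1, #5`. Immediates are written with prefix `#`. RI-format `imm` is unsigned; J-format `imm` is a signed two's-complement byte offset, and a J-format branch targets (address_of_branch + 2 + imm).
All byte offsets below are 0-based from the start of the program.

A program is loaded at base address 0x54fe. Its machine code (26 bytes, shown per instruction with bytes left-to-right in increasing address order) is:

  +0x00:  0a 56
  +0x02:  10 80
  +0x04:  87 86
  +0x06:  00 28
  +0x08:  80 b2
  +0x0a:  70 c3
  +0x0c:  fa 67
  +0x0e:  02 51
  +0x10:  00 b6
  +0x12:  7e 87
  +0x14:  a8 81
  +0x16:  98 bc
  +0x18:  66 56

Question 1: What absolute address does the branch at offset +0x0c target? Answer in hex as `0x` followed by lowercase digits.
+0x0c: fa 67 ⇒ word 0x67fa (little)
  op=0x67fa>>11=0xc ⇒ jnz (J)
  imm: (w>>0)&0x7ff=0x7fa (s11→-6) → #-6
  target = base 0x54fe + off 0x0c + 2 + imm -6 = 0x5506

0x5506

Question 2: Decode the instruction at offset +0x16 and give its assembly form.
lsl r9, r3

+0x16: 98 bc ⇒ word 0xbc98 (little)
  op=0xbc98>>11=0x17 ⇒ lsl (RR)
  [10:7] rd=9 = r9
  [6:3] rs=3 = r3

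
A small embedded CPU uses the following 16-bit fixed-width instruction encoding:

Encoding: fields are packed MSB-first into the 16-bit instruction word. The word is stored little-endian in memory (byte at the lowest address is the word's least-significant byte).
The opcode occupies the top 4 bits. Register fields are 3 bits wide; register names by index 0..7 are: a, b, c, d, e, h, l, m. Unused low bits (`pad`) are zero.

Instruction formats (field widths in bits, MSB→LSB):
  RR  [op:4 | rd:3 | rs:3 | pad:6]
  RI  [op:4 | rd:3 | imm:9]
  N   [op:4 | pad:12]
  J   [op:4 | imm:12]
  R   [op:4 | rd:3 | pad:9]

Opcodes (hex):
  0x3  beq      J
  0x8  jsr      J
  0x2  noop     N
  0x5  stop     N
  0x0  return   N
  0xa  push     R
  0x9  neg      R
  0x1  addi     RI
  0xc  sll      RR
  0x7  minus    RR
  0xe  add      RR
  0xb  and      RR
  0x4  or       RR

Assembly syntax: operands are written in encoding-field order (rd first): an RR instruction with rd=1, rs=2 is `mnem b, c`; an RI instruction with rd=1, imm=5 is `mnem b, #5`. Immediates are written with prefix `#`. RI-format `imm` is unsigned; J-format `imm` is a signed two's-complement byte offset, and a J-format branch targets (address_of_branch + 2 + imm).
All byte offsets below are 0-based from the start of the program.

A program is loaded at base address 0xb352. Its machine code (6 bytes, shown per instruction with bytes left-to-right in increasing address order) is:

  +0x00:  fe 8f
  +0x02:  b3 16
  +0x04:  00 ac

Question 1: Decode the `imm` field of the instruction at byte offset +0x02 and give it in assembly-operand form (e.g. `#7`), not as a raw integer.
+0x02: b3 16 ⇒ word 0x16b3 (little)
  opcode bits[15:12]=0x1: addi/RI
  rd@[11:9]=0x3 ⇒ d
  imm@[8:0]=0xb3 ⇒ #179

#179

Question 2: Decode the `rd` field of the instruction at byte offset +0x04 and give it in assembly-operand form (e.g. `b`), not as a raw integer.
+0x04: 00 ac ⇒ word 0xac00 (little)
  opcode bits[15:12]=0xa: push/R
  rd@[11:9]=0x6 ⇒ l

l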